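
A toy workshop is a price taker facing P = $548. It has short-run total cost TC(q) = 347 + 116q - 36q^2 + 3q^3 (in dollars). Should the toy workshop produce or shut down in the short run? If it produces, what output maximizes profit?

Strip out fixed cost: VC = 116q - 36q^2 + 3q^3. Then AVC = 116 - 36q + 3q^2 and MC = 116 - 72q + 9q^2.
AVC hits its minimum where MC = AVC, at q = 6, giving min AVC = 116 - 36·6 + 3·6^2 = $8.
Since P = $548 ≥ min AVC = $8, price covers variable cost and the firm should produce.
P = MC gives -432 - 72q + 9q^2 = 0, with roots -4 and 12. Take the larger (rising MC): q* = 12.
Check: AVC at q = 12 is $116 ≤ P, so revenue covers variable cost.
Profit = P·q − TC = 548·12 − 1739 = $4837.

Produce at q = 12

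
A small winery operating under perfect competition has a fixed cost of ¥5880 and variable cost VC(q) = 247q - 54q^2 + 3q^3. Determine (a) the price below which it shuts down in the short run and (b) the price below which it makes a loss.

AVC = 247 - 54q + 3q^2; minimized at q = 9, giving min AVC = ¥4. That is the shutdown price.
ATC = 5880/q + 247 - 54q + 3q^2. Setting dATC/dq = −5880/q^2 − 54 + 6q = 0 gives q = 14 (since 6·14^3 − 54·14^2 = 5880).
min ATC = 5880/14 + 247 − 54·14 + 3·14^2 = ¥499. That is the break-even price.
Between these two prices the firm operates at a loss; above ¥499 it earns a profit.

Shutdown price = ¥4; break-even price = ¥499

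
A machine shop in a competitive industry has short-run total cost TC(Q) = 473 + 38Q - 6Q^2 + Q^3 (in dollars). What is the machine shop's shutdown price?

Short-run supply begins at min AVC. From VC = 38Q - 6Q^2 + Q^3, AVC = 38 - 6Q + Q^2.
dAVC/dQ = -6 + 2Q = 0 gives Q = 3. min AVC = 38 - 6·3 + 3^2 = 29.
The firm shuts down for any P below $29.

$29 per unit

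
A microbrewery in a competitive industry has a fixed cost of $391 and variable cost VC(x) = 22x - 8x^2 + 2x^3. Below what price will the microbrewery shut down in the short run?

$14 per unit

The firm shuts down when price falls below the minimum of average variable cost. AVC = VC/x = 22 - 8x + 2x^2.
dAVC/dx = -8 + 4x = 0 gives x = 2. min AVC = 22 - 8·2 + 2·2^2 = 14.
The firm shuts down for any P below $14.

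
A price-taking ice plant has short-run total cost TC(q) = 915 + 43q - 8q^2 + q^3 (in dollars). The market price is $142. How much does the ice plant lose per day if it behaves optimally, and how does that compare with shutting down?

AVC = 43 - 8q + q^2; min AVC = $27 at q = 4. Since P = $142 ≥ min AVC, the firm produces.
With MC = 43 - 16q + 3q^2, P = MC on the upward-sloping part at q* = 9.
TR = 142·9 = 1278. TC = 915 + 468 = 1383. Profit = 1278 − 1383 = -$105.
By producing, the firm covers all variable cost plus $810 of fixed cost; shutting down would lose the full $915.

Profit = -$105 at q = 9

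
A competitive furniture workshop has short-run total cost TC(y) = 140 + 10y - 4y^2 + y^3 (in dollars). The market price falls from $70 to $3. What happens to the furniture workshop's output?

Output falls from 6 to 0 (the firm shuts down)

MC = 10 - 8y + 3y^2; the shutdown threshold is min AVC = $6 (at y = 2).
With P = $70 above the shutdown price, P = MC gives y = 6.
At P = $3 < min AVC = $6, price no longer covers variable cost at any output, so the firm shuts down: y = 0.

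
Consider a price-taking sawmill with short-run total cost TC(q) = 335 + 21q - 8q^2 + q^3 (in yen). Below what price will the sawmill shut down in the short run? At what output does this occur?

¥5 per unit, at q = 4

The firm shuts down when price falls below the minimum of average variable cost. AVC = VC/q = 21 - 8q + q^2.
At the minimum of AVC, MC = AVC. MC = 21 - 16q + 3q^2; setting MC = AVC gives 2q^2 - 8q = 0, so q = 4. min AVC = 5.
The firm shuts down for any P below ¥5.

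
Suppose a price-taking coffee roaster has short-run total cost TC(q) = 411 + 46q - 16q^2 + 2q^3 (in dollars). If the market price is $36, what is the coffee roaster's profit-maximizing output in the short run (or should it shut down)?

From TC, MC = TC'(q) = 46 - 32q + 6q^2 and AVC = VC/q = 46 - 16q + 2q^2.
The AVC parabola has its vertex at q = 16/4 = 4, where AVC = 46 - 16·4 + 2·4^2 = $14.
Since P = $36 ≥ min AVC = $14, price covers variable cost and the firm should produce.
P = MC gives 10 - 32q + 6q^2 = 0, with roots 1/3 and 5. Take the larger (rising MC): q* = 5.
Check: AVC at q = 5 is $16 ≤ P, so revenue covers variable cost.
Profit = P·q − TC = 36·5 − 491 = -$311, a loss, but smaller than the $411 fixed cost the firm would lose by shutting down.

Produce at q = 5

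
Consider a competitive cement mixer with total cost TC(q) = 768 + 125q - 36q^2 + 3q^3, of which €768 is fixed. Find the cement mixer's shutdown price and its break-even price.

Shutdown price = min AVC. AVC = 125 - 36q + 3q^2, with vertex at q = 6 and minimum €17.
ATC = 768/q + 125 - 36q + 3q^2. Setting dATC/dq = −768/q^2 − 36 + 6q = 0 gives q = 8 (since 6·8^3 − 36·8^2 = 768).
min ATC = 768/8 + 125 − 36·8 + 3·8^2 = €125. That is the break-even price.
Between these two prices the firm operates at a loss; above €125 it earns a profit.

Shutdown price = €17; break-even price = €125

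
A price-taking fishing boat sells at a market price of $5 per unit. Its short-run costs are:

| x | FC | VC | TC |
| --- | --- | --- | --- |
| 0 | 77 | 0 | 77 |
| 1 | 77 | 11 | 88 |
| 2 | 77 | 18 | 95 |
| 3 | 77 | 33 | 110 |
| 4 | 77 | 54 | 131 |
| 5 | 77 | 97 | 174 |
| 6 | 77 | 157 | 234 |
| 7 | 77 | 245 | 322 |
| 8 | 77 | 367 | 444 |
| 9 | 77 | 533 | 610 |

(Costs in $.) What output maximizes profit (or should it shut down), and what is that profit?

x = 0 (shut down); profit = -$77

Profit at each row (π = 5x − TC): x=0: -77; x=1: -83; x=2: -85; x=3: -95; x=4: -111; x=5: -149; x=6: -204; x=7: -287; x=8: -404; x=9: -565.
Profit is highest at x = 0. Equivalently, the lowest AVC in the table is 18/2 ≈ $9 at x = 2, and P = $5 falls below it — price never covers variable cost, so the firm shuts down and loses only its fixed cost.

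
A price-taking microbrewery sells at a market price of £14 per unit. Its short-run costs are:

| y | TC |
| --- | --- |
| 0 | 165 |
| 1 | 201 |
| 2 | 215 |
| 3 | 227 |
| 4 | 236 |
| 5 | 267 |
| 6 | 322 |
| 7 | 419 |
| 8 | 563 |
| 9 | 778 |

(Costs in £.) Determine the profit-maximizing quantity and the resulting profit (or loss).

Tabulate TR − TC: y=0: -165; y=1: -187; y=2: -187; y=3: -185; y=4: -180; y=5: -197; y=6: -238; y=7: -321; y=8: -451; y=9: -652.
Profit is highest at y = 0. Equivalently, the lowest AVC in the table is 71/4 ≈ £17.75 at y = 4, and P = £14 falls below it — price never covers variable cost, so the firm shuts down and loses only its fixed cost.

y = 0 (shut down); profit = -£165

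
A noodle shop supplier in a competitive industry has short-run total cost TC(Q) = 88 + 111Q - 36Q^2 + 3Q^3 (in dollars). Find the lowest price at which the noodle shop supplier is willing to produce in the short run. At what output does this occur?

$3 per unit, at Q = 6

Short-run supply begins at min AVC. From VC = 111Q - 36Q^2 + 3Q^3, AVC = 111 - 36Q + 3Q^2.
At the minimum of AVC, MC = AVC. MC = 111 - 72Q + 9Q^2; setting MC = AVC gives 6Q^2 - 36Q = 0, so Q = 6. min AVC = 3.
For P < $3 the firm produces nothing.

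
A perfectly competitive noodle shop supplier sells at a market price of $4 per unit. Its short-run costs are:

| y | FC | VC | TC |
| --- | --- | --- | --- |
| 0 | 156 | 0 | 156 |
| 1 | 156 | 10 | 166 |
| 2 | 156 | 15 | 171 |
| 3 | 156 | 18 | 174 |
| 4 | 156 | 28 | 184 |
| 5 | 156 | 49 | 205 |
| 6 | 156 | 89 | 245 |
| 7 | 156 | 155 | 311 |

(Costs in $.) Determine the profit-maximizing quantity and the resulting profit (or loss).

y = 0 (shut down); profit = -$156

Profit at each row (π = 4y − TC): y=0: -156; y=1: -162; y=2: -163; y=3: -162; y=4: -168; y=5: -185; y=6: -221; y=7: -283.
Profit is highest at y = 0. Equivalently, the lowest AVC in the table is 18/3 ≈ $6 at y = 3, and P = $4 falls below it — price never covers variable cost, so the firm shuts down and loses only its fixed cost.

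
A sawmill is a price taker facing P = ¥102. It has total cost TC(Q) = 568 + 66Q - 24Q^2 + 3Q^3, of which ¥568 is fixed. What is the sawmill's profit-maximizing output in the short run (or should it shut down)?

From TC, MC = TC'(Q) = 66 - 48Q + 9Q^2 and AVC = VC/Q = 66 - 24Q + 3Q^2.
AVC is minimized where dAVC/dQ = -24 + 6Q = 0, at Q = 4; min AVC = 66 - 24·4 + 3·4^2 = ¥18.
Because ¥102 ≥ ¥18, revenue can cover variable cost; the firm operates.
Solving P = MC: -36 - 48Q + 9Q^2 = 0 ⇒ Q = -2/3 or 6. On the upward-sloping branch, Q* = 6.
Check: AVC at Q = 6 is ¥30 ≤ P, so revenue covers variable cost.
Profit = P·Q − TC = 102·6 − 748 = -¥136, a loss, but smaller than the ¥568 fixed cost the firm would lose by shutting down.

Produce at Q = 6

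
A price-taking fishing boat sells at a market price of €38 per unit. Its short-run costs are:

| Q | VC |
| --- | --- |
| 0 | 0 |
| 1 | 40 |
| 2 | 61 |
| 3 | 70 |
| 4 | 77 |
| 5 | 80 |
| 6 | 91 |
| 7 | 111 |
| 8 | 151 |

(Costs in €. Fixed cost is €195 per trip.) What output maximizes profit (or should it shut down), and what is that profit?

Q = 7; profit = -€40

Profit at each row (π = 38Q − TC): Q=0: -195; Q=1: -197; Q=2: -180; Q=3: -151; Q=4: -120; Q=5: -85; Q=6: -58; Q=7: -40; Q=8: -42.
Profit is maximized at Q = 7. AVC there is 111/7 = €15.86 ≤ P, so producing beats shutting down (which would give -€195).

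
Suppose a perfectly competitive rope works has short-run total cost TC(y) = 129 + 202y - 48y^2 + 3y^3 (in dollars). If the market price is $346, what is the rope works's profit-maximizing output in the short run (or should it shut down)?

Produce at y = 12

Variable cost is VC = 202y - 48y^2 + 3y^3, so AVC = VC/y = 202 - 48y + 3y^2 and MC = dTC/dy = 202 - 96y + 9y^2.
AVC hits its minimum where MC = AVC, at y = 8, giving min AVC = 202 - 48·8 + 3·8^2 = $10.
Since P = $346 ≥ min AVC = $10, price covers variable cost and the firm should produce.
P = MC gives -144 - 96y + 9y^2 = 0, with roots -4/3 and 12. Take the larger (rising MC): y* = 12.
Check: AVC at y = 12 is $58 ≤ P, so revenue covers variable cost.
Profit = P·y − TC = 346·12 − 825 = $3327.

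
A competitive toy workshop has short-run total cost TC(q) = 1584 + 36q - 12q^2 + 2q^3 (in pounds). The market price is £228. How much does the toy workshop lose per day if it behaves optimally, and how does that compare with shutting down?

AVC = 36 - 12q + 2q^2 has its minimum £18 at q = 3; price £228 clears that bar, so the firm operates.
MC = 36 - 24q + 6q^2. Setting P = MC and taking the root on the rising branch gives q* = 8.
TR = 228·8 = 1824. TC = 1584 + 544 = 2128. Profit = 1824 − 2128 = -£304.
By producing, the firm covers all variable cost plus £1280 of fixed cost; shutting down would lose the full £1584.

Profit = -£304 at q = 8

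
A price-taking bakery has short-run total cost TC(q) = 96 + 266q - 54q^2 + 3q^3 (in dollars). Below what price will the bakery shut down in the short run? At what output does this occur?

$23 per unit, at q = 9

The shutdown price is the minimum of AVC. VC = 266q - 54q^2 + 3q^3, so AVC = 266 - 54q + 3q^2.
dAVC/dq = -54 + 6q = 0 gives q = 9. min AVC = 266 - 54·9 + 3·9^2 = 23.
The firm shuts down for any P below $23.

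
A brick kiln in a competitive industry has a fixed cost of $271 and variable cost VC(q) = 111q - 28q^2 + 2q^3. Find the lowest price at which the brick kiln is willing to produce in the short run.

$13 per unit

Short-run supply begins at min AVC. From VC = 111q - 28q^2 + 2q^3, AVC = 111 - 28q + 2q^2.
At the minimum of AVC, MC = AVC. MC = 111 - 56q + 6q^2; setting MC = AVC gives 4q^2 - 28q = 0, so q = 7. min AVC = 13.
So the shutdown price is $13.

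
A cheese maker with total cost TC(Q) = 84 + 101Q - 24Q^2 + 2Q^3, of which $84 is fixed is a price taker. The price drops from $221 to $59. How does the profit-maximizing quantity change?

Output falls from 10 to 7

MC = 101 - 48Q + 6Q^2; the shutdown threshold is min AVC = $29 (at Q = 6).
At P = $221 ≥ min AVC, set P = MC on the rising branch: Q = 10.
At P = $59 ≥ min AVC, set P = MC: Q = 7. The firm stays open but cuts output.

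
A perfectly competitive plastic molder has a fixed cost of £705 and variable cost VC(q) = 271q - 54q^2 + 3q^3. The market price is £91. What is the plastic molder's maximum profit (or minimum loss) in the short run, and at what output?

AVC = 271 - 54q + 3q^2 has its minimum £28 at q = 9; price £91 clears that bar, so the firm operates.
With MC = 271 - 108q + 9q^2, P = MC on the upward-sloping part at q* = 10.
TR = 91·10 = 910. TC = 705 + 310 = 1015. Profit = 910 − 1015 = -£105.
By producing, the firm covers all variable cost plus £600 of fixed cost; shutting down would lose the full £705.

Profit = -£105 at q = 10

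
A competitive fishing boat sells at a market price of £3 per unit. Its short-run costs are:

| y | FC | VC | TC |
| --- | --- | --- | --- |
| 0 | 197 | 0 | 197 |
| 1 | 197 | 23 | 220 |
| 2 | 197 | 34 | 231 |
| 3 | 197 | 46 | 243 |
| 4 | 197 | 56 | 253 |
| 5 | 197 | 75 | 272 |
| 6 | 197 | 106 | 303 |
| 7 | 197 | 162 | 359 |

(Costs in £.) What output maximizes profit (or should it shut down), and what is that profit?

y = 0 (shut down); profit = -£197

Profit at each row (π = 3y − TC): y=0: -197; y=1: -217; y=2: -225; y=3: -234; y=4: -241; y=5: -257; y=6: -285; y=7: -338.
Profit is highest at y = 0. Equivalently, the lowest AVC in the table is 56/4 ≈ £14 at y = 4, and P = £3 falls below it — price never covers variable cost, so the firm shuts down and loses only its fixed cost.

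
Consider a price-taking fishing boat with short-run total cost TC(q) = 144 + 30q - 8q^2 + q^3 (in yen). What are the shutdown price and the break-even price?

AVC = 30 - 8q + q^2; minimized at q = 4, giving min AVC = ¥14. That is the shutdown price.
ATC = 144/q + 30 - 8q + q^2. Setting dATC/dq = −144/q^2 − 8 + 2q = 0 gives q = 6 (since 2·6^3 − 8·6^2 = 144).
min ATC = 144/6 + 30 − 8·6 + 6^2 = ¥42. That is the break-even price.
Between these two prices the firm operates at a loss; above ¥42 it earns a profit.

Shutdown price = ¥14; break-even price = ¥42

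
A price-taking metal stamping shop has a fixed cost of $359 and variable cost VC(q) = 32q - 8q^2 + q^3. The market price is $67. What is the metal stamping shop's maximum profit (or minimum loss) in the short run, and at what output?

Profit = -$65 at q = 7

AVC = 32 - 8q + q^2 has its minimum $16 at q = 4; price $67 clears that bar, so the firm operates.
MC = 32 - 16q + 3q^2. Setting P = MC and taking the root on the rising branch gives q* = 7.
TR = 67·7 = 469. TC = 359 + 175 = 534. Profit = 469 − 534 = -$65.
That loss of $65 beats the $359 the firm would lose by shutting down; producing recovers $294 of fixed cost.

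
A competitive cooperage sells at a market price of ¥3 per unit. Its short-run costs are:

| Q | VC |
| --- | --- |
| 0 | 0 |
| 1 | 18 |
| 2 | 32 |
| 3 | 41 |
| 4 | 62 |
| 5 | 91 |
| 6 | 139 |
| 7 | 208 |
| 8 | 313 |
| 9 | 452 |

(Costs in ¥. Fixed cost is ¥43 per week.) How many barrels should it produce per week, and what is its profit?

Q = 0 (shut down); profit = -¥43

Compute π = P·Q − TC at each output: Q=0: -43; Q=1: -58; Q=2: -69; Q=3: -75; Q=4: -93; Q=5: -119; Q=6: -164; Q=7: -230; Q=8: -332; Q=9: -468.
Profit is highest at Q = 0. Equivalently, the lowest AVC in the table is 41/3 ≈ ¥13.67 at Q = 3, and P = ¥3 falls below it — price never covers variable cost, so the firm shuts down and loses only its fixed cost.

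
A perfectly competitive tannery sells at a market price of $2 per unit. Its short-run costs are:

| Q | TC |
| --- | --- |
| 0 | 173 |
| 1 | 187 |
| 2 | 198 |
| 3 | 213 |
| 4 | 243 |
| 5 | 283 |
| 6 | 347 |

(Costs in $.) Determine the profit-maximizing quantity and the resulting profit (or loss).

Profit at each row (π = 2Q − TC): Q=0: -173; Q=1: -185; Q=2: -194; Q=3: -207; Q=4: -235; Q=5: -273; Q=6: -335.
Profit is highest at Q = 0. Equivalently, the lowest AVC in the table is 25/2 ≈ $12.50 at Q = 2, and P = $2 falls below it — price never covers variable cost, so the firm shuts down and loses only its fixed cost.

Q = 0 (shut down); profit = -$173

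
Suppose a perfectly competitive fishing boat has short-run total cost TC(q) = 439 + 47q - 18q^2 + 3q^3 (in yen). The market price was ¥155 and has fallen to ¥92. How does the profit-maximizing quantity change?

Output falls from 6 to 5

AVC = 47 - 18q + 3q^2, minimized at q = 3 where min AVC = ¥20. MC = 47 - 36q + 9q^2.
With P = ¥155 above the shutdown price, P = MC gives q = 6.
At P = ¥92 ≥ min AVC, set P = MC: q = 5. The firm stays open but cuts output.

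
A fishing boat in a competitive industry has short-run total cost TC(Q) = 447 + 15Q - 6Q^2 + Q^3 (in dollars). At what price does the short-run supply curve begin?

$6 per unit

The shutdown price is the minimum of AVC. VC = 15Q - 6Q^2 + Q^3, so AVC = 15 - 6Q + Q^2.
At the minimum of AVC, MC = AVC. MC = 15 - 12Q + 3Q^2; setting MC = AVC gives 2Q^2 - 6Q = 0, so Q = 3. min AVC = 6.
The firm shuts down for any P below $6.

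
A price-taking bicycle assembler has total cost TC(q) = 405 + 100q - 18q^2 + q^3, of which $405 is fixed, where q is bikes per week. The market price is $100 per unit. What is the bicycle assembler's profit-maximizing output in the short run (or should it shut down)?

Produce at q = 12

Variable cost is VC = 100q - 18q^2 + q^3, so AVC = VC/q = 100 - 18q + q^2 and MC = dTC/dq = 100 - 36q + 3q^2.
AVC hits its minimum where MC = AVC, at q = 9, giving min AVC = 100 - 18·9 + 9^2 = $19.
P = $100 exceeds min AVC = $19, so the firm stays open.
P = MC gives -36q + 3q^2 = 0, with roots 0 and 12. Take the larger (rising MC): q* = 12.
Check: AVC at q = 12 is $28 ≤ P, so revenue covers variable cost.
Profit = P·q − TC = 100·12 − 741 = $459.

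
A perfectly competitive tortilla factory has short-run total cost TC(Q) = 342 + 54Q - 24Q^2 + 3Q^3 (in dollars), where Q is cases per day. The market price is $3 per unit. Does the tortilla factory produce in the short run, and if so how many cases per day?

From TC, MC = TC'(Q) = 54 - 48Q + 9Q^2 and AVC = VC/Q = 54 - 24Q + 3Q^2.
AVC is minimized where dAVC/dQ = -24 + 6Q = 0, at Q = 4; min AVC = 54 - 24·4 + 3·4^2 = $6.
With P < min AVC ($3 < $6), every unit sold adds to the loss.
Shutting down limits the loss to fixed cost, $342.

Shut down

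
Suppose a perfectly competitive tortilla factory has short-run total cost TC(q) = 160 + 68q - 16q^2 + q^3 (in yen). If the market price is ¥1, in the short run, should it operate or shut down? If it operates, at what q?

Variable cost is VC = 68q - 16q^2 + q^3, so AVC = VC/q = 68 - 16q + q^2 and MC = dTC/dq = 68 - 32q + 3q^2.
The AVC parabola has its vertex at q = 16/2 = 8, where AVC = 68 - 16·8 + 8^2 = ¥4.
Since P = ¥1 < min AVC = ¥4, price fails to cover variable cost at any output.
Best response: produce nothing and absorb the ¥160 fixed cost.

Shut down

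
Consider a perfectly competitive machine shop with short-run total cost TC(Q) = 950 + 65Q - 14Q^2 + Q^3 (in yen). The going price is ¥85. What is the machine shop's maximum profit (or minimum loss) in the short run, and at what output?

Profit = -¥350 at Q = 10

AVC = 65 - 14Q + Q^2; min AVC = ¥16 at Q = 7. Since P = ¥85 ≥ min AVC, the firm produces.
MC = 65 - 28Q + 3Q^2. Setting P = MC and taking the root on the rising branch gives Q* = 10.
TR = 85·10 = 850. TC = 950 + 250 = 1200. Profit = 850 − 1200 = -¥350.
Shutting down would mean losing the fixed cost of ¥950, so operating at a loss of ¥350 is better by ¥600.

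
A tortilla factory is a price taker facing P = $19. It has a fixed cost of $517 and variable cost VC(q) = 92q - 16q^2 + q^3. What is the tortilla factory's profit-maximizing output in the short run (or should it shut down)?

Shut down

From TC, MC = TC'(q) = 92 - 32q + 3q^2 and AVC = VC/q = 92 - 16q + q^2.
The AVC parabola has its vertex at q = 16/2 = 8, where AVC = 92 - 16·8 + 8^2 = $28.
Since P = $19 < min AVC = $28, price fails to cover variable cost at any output.
Shutting down limits the loss to fixed cost, $517.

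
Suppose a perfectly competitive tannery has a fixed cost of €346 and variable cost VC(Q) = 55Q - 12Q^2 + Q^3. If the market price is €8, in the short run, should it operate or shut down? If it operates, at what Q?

Strip out fixed cost: VC = 55Q - 12Q^2 + Q^3. Then AVC = 55 - 12Q + Q^2 and MC = 55 - 24Q + 3Q^2.
The AVC parabola has its vertex at Q = 12/2 = 6, where AVC = 55 - 12·6 + 6^2 = €19.
Since P = €8 < min AVC = €19, price fails to cover variable cost at any output.
Shutting down limits the loss to fixed cost, €346.

Shut down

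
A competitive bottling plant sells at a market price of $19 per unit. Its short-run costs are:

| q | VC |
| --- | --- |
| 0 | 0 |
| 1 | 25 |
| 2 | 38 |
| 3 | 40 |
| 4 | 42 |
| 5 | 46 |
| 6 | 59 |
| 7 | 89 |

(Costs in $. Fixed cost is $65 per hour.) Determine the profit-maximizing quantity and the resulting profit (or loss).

Compute π = P·q − TC at each output: q=0: -65; q=1: -71; q=2: -65; q=3: -48; q=4: -31; q=5: -16; q=6: -10; q=7: -21.
Profit is maximized at q = 6. AVC there is 59/6 = $9.83 ≤ P, so producing beats shutting down (which would give -$65).

q = 6; profit = -$10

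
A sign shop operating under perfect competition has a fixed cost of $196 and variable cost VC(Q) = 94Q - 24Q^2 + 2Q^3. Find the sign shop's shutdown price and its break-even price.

Shutdown price = $22; break-even price = $52

Shutdown price = min AVC. AVC = 94 - 24Q + 2Q^2, with vertex at Q = 6 and minimum $22.
ATC = 196/Q + 94 - 24Q + 2Q^2. Setting dATC/dQ = −196/Q^2 − 24 + 4Q = 0 gives Q = 7 (since 4·7^3 − 24·7^2 = 196).
min ATC = 196/7 + 94 − 24·7 + 2·7^2 = $52. That is the break-even price.
For $22 ≤ P < $52 the firm produces at a loss; below $22 it shuts down.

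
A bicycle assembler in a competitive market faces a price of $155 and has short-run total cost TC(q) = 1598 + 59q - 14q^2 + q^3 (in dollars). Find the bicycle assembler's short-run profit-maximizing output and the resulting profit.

Profit = -$158 at q = 12

AVC = 59 - 14q + q^2; min AVC = $10 at q = 7. Since P = $155 ≥ min AVC, the firm produces.
With MC = 59 - 28q + 3q^2, P = MC on the upward-sloping part at q* = 12.
TR = 155·12 = 1860. TC = 1598 + 420 = 2018. Profit = 1860 − 2018 = -$158.
By producing, the firm covers all variable cost plus $1440 of fixed cost; shutting down would lose the full $1598.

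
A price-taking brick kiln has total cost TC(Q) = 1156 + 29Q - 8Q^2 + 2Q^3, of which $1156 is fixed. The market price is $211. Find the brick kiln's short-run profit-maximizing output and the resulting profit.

AVC = 29 - 8Q + 2Q^2; min AVC = $21 at Q = 2. Since P = $211 ≥ min AVC, the firm produces.
MC = 29 - 16Q + 6Q^2. Setting P = MC and taking the root on the rising branch gives Q* = 7.
TR = 211·7 = 1477. TC = 1156 + 497 = 1653. Profit = 1477 − 1653 = -$176.
Shutting down would mean losing the fixed cost of $1156, so operating at a loss of $176 is better by $980.

Profit = -$176 at Q = 7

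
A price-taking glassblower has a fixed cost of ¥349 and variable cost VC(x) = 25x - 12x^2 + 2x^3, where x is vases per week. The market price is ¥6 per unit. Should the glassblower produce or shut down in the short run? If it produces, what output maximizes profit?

Shut down

From TC, MC = TC'(x) = 25 - 24x + 6x^2 and AVC = VC/x = 25 - 12x + 2x^2.
AVC hits its minimum where MC = AVC, at x = 3, giving min AVC = 25 - 12·3 + 2·3^2 = ¥7.
With P < min AVC (¥6 < ¥7), every unit sold adds to the loss.
Shutting down limits the loss to fixed cost, ¥349.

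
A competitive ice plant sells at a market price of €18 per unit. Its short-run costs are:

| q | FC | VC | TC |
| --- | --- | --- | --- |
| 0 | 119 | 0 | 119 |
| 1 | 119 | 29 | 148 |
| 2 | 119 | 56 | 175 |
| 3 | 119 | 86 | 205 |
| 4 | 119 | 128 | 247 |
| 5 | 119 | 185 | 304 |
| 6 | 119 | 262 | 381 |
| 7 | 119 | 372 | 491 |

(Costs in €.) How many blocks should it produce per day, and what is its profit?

q = 0 (shut down); profit = -€119

Profit at each row (π = 18q − TC): q=0: -119; q=1: -130; q=2: -139; q=3: -151; q=4: -175; q=5: -214; q=6: -273; q=7: -365.
Profit is highest at q = 0. Equivalently, the lowest AVC in the table is 56/2 ≈ €28 at q = 2, and P = €18 falls below it — price never covers variable cost, so the firm shuts down and loses only its fixed cost.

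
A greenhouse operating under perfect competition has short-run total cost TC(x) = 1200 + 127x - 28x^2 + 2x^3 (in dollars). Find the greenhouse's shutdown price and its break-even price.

AVC = 127 - 28x + 2x^2; minimized at x = 7, giving min AVC = $29. That is the shutdown price.
ATC = 1200/x + 127 - 28x + 2x^2. Setting dATC/dx = −1200/x^2 − 28 + 4x = 0 gives x = 10 (since 4·10^3 − 28·10^2 = 1200).
min ATC = 1200/10 + 127 − 28·10 + 2·10^2 = $167. That is the break-even price.
For $29 ≤ P < $167 the firm produces at a loss; below $29 it shuts down.

Shutdown price = $29; break-even price = $167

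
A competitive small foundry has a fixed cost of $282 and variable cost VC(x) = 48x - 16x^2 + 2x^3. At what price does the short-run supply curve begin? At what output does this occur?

$16 per unit, at x = 4

The shutdown price is the minimum of AVC. VC = 48x - 16x^2 + 2x^3, so AVC = 48 - 16x + 2x^2.
At the minimum of AVC, MC = AVC. MC = 48 - 32x + 6x^2; setting MC = AVC gives 4x^2 - 16x = 0, so x = 4. min AVC = 16.
So the shutdown price is $16.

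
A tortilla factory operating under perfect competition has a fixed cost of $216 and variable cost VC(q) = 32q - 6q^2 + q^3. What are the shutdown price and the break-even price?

Shutdown price = min AVC. AVC = 32 - 6q + q^2, with vertex at q = 3 and minimum $23.
ATC = 216/q + 32 - 6q + q^2. Setting dATC/dq = −216/q^2 − 6 + 2q = 0 gives q = 6 (since 2·6^3 − 6·6^2 = 216).
min ATC = 216/6 + 32 − 6·6 + 6^2 = $68. That is the break-even price.
Between these two prices the firm operates at a loss; above $68 it earns a profit.

Shutdown price = $23; break-even price = $68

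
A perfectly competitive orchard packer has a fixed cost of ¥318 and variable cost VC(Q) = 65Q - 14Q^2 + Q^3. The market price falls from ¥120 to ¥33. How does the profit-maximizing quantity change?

Output falls from 11 to 8

MC = 65 - 28Q + 3Q^2; the shutdown threshold is min AVC = ¥16 (at Q = 7).
At P = ¥120 ≥ min AVC, set P = MC on the rising branch: Q = 11.
At P = ¥33 ≥ min AVC, set P = MC: Q = 8. The firm stays open but cuts output.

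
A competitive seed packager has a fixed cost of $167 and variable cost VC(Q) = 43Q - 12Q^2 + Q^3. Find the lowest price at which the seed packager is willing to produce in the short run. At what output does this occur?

The shutdown price is the minimum of AVC. VC = 43Q - 12Q^2 + Q^3, so AVC = 43 - 12Q + Q^2.
dAVC/dQ = -12 + 2Q = 0 gives Q = 6. min AVC = 43 - 12·6 + 6^2 = 7.
The firm shuts down for any P below $7.

$7 per unit, at Q = 6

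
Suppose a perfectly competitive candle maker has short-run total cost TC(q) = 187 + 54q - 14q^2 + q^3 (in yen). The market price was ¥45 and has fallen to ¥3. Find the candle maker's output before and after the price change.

Output falls from 9 to 0 (the firm shuts down)

AVC = 54 - 14q + q^2, minimized at q = 7 where min AVC = ¥5. MC = 54 - 28q + 3q^2.
With P = ¥45 above the shutdown price, P = MC gives q = 9.
At P = ¥3 < min AVC = ¥5, price no longer covers variable cost at any output, so the firm shuts down: q = 0.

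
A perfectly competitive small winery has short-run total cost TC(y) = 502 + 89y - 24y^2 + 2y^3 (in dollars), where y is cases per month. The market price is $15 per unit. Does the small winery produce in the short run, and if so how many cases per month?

Shut down

Variable cost is VC = 89y - 24y^2 + 2y^3, so AVC = VC/y = 89 - 24y + 2y^2 and MC = dTC/dy = 89 - 48y + 6y^2.
AVC is minimized where dAVC/dy = -24 + 4y = 0, at y = 6; min AVC = 89 - 24·6 + 2·6^2 = $17.
P = $15 lies below min AVC = $17; no output level covers variable cost.
The firm minimizes its loss by shutting down and losing only its fixed cost of $502.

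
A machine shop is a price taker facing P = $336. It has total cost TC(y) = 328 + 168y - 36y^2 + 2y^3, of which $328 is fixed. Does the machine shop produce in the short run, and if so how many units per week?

Strip out fixed cost: VC = 168y - 36y^2 + 2y^3. Then AVC = 168 - 36y + 2y^2 and MC = 168 - 72y + 6y^2.
The AVC parabola has its vertex at y = 36/4 = 9, where AVC = 168 - 36·9 + 2·9^2 = $6.
Because $336 ≥ $6, revenue can cover variable cost; the firm operates.
Solving P = MC: -168 - 72y + 6y^2 = 0 ⇒ y = -2 or 14. On the upward-sloping branch, y* = 14.
Check: AVC at y = 14 is $56 ≤ P, so revenue covers variable cost.
Profit = P·y − TC = 336·14 − 1112 = $3592.

Produce at y = 14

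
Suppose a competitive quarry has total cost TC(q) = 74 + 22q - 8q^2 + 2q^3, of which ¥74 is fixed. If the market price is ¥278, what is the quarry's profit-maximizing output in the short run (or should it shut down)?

Produce at q = 8

Variable cost is VC = 22q - 8q^2 + 2q^3, so AVC = VC/q = 22 - 8q + 2q^2 and MC = dTC/dq = 22 - 16q + 6q^2.
AVC is minimized where dAVC/dq = -8 + 4q = 0, at q = 2; min AVC = 22 - 8·2 + 2·2^2 = ¥14.
Since P = ¥278 ≥ min AVC = ¥14, price covers variable cost and the firm should produce.
Solving P = MC: -256 - 16q + 6q^2 = 0 ⇒ q = -16/3 or 8. On the upward-sloping branch, q* = 8.
Check: AVC at q = 8 is ¥86 ≤ P, so revenue covers variable cost.
Profit = P·q − TC = 278·8 − 762 = ¥1462.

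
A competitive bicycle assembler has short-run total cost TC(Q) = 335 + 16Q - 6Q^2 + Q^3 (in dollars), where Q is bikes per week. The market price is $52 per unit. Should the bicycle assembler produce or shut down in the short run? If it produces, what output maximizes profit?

Produce at Q = 6

Variable cost is VC = 16Q - 6Q^2 + Q^3, so AVC = VC/Q = 16 - 6Q + Q^2 and MC = dTC/dQ = 16 - 12Q + 3Q^2.
The AVC parabola has its vertex at Q = 6/2 = 3, where AVC = 16 - 6·3 + 3^2 = $7.
P = $52 exceeds min AVC = $7, so the firm stays open.
P = MC gives -36 - 12Q + 3Q^2 = 0, with roots -2 and 6. Take the larger (rising MC): Q* = 6.
Check: AVC at Q = 6 is $16 ≤ P, so revenue covers variable cost.
Profit = P·Q − TC = 52·6 − 431 = -$119, a loss, but smaller than the $335 fixed cost the firm would lose by shutting down.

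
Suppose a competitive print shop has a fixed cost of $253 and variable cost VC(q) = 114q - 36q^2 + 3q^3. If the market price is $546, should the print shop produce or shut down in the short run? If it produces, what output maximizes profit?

Produce at q = 12

Strip out fixed cost: VC = 114q - 36q^2 + 3q^3. Then AVC = 114 - 36q + 3q^2 and MC = 114 - 72q + 9q^2.
AVC is minimized where dAVC/dq = -36 + 6q = 0, at q = 6; min AVC = 114 - 36·6 + 3·6^2 = $6.
P = $546 exceeds min AVC = $6, so the firm stays open.
Solving P = MC: -432 - 72q + 9q^2 = 0 ⇒ q = -4 or 12. On the upward-sloping branch, q* = 12.
Check: AVC at q = 12 is $114 ≤ P, so revenue covers variable cost.
Profit = P·q − TC = 546·12 − 1621 = $4931.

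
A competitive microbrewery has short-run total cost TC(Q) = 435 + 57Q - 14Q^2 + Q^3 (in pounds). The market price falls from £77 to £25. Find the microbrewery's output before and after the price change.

MC = 57 - 28Q + 3Q^2; the shutdown threshold is min AVC = £8 (at Q = 7).
At P = £77 ≥ min AVC, set P = MC on the rising branch: Q = 10.
At P = £25 ≥ min AVC, set P = MC: Q = 8. The firm stays open but cuts output.

Output falls from 10 to 8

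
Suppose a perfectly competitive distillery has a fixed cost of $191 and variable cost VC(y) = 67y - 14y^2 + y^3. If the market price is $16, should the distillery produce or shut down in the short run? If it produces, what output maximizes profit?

Shut down

Variable cost is VC = 67y - 14y^2 + y^3, so AVC = VC/y = 67 - 14y + y^2 and MC = dTC/dy = 67 - 28y + 3y^2.
AVC is minimized where dAVC/dy = -14 + 2y = 0, at y = 7; min AVC = 67 - 14·7 + 7^2 = $18.
With P < min AVC ($16 < $18), every unit sold adds to the loss.
Shutting down limits the loss to fixed cost, $191.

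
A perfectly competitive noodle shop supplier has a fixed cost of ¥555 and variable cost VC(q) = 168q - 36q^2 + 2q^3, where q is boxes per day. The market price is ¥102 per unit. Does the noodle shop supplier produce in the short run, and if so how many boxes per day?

Strip out fixed cost: VC = 168q - 36q^2 + 2q^3. Then AVC = 168 - 36q + 2q^2 and MC = 168 - 72q + 6q^2.
AVC is minimized where dAVC/dq = -36 + 4q = 0, at q = 9; min AVC = 168 - 36·9 + 2·9^2 = ¥6.
Because ¥102 ≥ ¥6, revenue can cover variable cost; the firm operates.
Set P = MC: 102 = 168 - 72q + 6q^2 → 66 - 72q + 6q^2 = 0. The roots are q = 1 and q = 11; the profit-maximizing output is on the rising part of MC, so q* = 11.
Check: AVC at q = 11 is ¥14 ≤ P, so revenue covers variable cost.
Profit = P·q − TC = 102·11 − 709 = ¥413.

Produce at q = 11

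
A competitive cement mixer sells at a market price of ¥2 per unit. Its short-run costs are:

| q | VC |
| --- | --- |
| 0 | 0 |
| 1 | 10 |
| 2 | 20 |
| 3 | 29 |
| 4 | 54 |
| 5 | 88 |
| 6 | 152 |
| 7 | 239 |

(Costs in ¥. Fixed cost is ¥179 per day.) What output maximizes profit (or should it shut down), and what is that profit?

q = 0 (shut down); profit = -¥179

Profit at each row (π = 2q − TC): q=0: -179; q=1: -187; q=2: -195; q=3: -202; q=4: -225; q=5: -257; q=6: -319; q=7: -404.
Profit is highest at q = 0. Equivalently, the lowest AVC in the table is 29/3 ≈ ¥9.67 at q = 3, and P = ¥2 falls below it — price never covers variable cost, so the firm shuts down and loses only its fixed cost.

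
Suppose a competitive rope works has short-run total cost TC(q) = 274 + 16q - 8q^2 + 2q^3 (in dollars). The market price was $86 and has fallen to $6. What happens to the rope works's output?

MC = 16 - 16q + 6q^2; the shutdown threshold is min AVC = $8 (at q = 2).
With P = $86 above the shutdown price, P = MC gives q = 5.
At P = $6 < min AVC = $8, price no longer covers variable cost at any output, so the firm shuts down: q = 0.

Output falls from 5 to 0 (the firm shuts down)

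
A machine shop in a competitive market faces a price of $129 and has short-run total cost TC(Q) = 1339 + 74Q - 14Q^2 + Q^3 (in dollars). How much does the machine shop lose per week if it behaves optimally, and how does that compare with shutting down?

AVC = 74 - 14Q + Q^2; min AVC = $25 at Q = 7. Since P = $129 ≥ min AVC, the firm produces.
With MC = 74 - 28Q + 3Q^2, P = MC on the upward-sloping part at Q* = 11.
TR = 129·11 = 1419. TC = 1339 + 451 = 1790. Profit = 1419 − 1790 = -$371.
By producing, the firm covers all variable cost plus $968 of fixed cost; shutting down would lose the full $1339.

Profit = -$371 at Q = 11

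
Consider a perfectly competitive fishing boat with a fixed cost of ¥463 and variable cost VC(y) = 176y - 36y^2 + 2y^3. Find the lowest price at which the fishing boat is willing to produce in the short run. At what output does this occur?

The shutdown price is the minimum of AVC. VC = 176y - 36y^2 + 2y^3, so AVC = 176 - 36y + 2y^2.
At the minimum of AVC, MC = AVC. MC = 176 - 72y + 6y^2; setting MC = AVC gives 4y^2 - 36y = 0, so y = 9. min AVC = 14.
For P < ¥14 the firm produces nothing.

¥14 per unit, at y = 9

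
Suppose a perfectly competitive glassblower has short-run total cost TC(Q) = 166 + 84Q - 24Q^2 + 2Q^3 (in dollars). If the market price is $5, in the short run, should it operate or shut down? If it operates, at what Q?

Shut down

Strip out fixed cost: VC = 84Q - 24Q^2 + 2Q^3. Then AVC = 84 - 24Q + 2Q^2 and MC = 84 - 48Q + 6Q^2.
The AVC parabola has its vertex at Q = 24/4 = 6, where AVC = 84 - 24·6 + 2·6^2 = $12.
With P < min AVC ($5 < $12), every unit sold adds to the loss.
Best response: produce nothing and absorb the $166 fixed cost.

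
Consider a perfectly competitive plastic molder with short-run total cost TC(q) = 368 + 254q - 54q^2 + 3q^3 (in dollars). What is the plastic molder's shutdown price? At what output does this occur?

The firm shuts down when price falls below the minimum of average variable cost. AVC = VC/q = 254 - 54q + 3q^2.
dAVC/dq = -54 + 6q = 0 gives q = 9. min AVC = 254 - 54·9 + 3·9^2 = 11.
The firm shuts down for any P below $11.

$11 per unit, at q = 9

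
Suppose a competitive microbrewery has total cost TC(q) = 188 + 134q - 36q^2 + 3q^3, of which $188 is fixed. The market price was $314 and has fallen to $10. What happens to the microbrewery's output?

Output falls from 10 to 0 (the firm shuts down)

MC = 134 - 72q + 9q^2; the shutdown threshold is min AVC = $26 (at q = 6).
With P = $314 above the shutdown price, P = MC gives q = 10.
At P = $10 < min AVC = $26, price no longer covers variable cost at any output, so the firm shuts down: q = 0.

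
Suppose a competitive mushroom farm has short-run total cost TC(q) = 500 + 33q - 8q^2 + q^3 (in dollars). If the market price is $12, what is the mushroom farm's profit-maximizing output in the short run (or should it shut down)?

Shut down

From TC, MC = TC'(q) = 33 - 16q + 3q^2 and AVC = VC/q = 33 - 8q + q^2.
The AVC parabola has its vertex at q = 8/2 = 4, where AVC = 33 - 8·4 + 4^2 = $17.
Since P = $12 < min AVC = $17, price fails to cover variable cost at any output.
Best response: produce nothing and absorb the $500 fixed cost.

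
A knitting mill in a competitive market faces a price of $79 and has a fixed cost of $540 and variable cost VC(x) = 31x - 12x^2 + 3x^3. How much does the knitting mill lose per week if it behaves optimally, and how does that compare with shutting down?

AVC = 31 - 12x + 3x^2; min AVC = $19 at x = 2. Since P = $79 ≥ min AVC, the firm produces.
With MC = 31 - 24x + 9x^2, P = MC on the upward-sloping part at x* = 4.
TR = 79·4 = 316. TC = 540 + 124 = 664. Profit = 316 − 664 = -$348.
Shutting down would mean losing the fixed cost of $540, so operating at a loss of $348 is better by $192.

Profit = -$348 at x = 4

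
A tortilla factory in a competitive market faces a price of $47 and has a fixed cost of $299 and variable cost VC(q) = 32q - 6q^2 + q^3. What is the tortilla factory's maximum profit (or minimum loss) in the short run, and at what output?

AVC = 32 - 6q + q^2; min AVC = $23 at q = 3. Since P = $47 ≥ min AVC, the firm produces.
With MC = 32 - 12q + 3q^2, P = MC on the upward-sloping part at q* = 5.
TR = 47·5 = 235. TC = 299 + 135 = 434. Profit = 235 − 434 = -$199.
That loss of $199 beats the $299 the firm would lose by shutting down; producing recovers $100 of fixed cost.

Profit = -$199 at q = 5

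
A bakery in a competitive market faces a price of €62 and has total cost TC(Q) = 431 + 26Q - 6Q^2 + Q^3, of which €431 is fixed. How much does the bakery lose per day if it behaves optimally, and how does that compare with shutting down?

AVC = 26 - 6Q + Q^2 has its minimum €17 at Q = 3; price €62 clears that bar, so the firm operates.
MC = 26 - 12Q + 3Q^2. Setting P = MC and taking the root on the rising branch gives Q* = 6.
TR = 62·6 = 372. TC = 431 + 156 = 587. Profit = 372 − 587 = -€215.
By producing, the firm covers all variable cost plus €216 of fixed cost; shutting down would lose the full €431.

Profit = -€215 at Q = 6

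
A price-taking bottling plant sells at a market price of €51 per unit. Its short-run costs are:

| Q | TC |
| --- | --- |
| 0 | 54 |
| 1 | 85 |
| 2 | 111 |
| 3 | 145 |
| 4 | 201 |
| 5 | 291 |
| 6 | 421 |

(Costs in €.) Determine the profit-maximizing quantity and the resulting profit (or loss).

Tabulate TR − TC: Q=0: -54; Q=1: -34; Q=2: -9; Q=3: 8; Q=4: 3; Q=5: -36; Q=6: -115.
Profit is maximized at Q = 3. AVC there is 91/3 = €30.33 ≤ P, so producing beats shutting down (which would give -€54).

Q = 3; profit = €8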